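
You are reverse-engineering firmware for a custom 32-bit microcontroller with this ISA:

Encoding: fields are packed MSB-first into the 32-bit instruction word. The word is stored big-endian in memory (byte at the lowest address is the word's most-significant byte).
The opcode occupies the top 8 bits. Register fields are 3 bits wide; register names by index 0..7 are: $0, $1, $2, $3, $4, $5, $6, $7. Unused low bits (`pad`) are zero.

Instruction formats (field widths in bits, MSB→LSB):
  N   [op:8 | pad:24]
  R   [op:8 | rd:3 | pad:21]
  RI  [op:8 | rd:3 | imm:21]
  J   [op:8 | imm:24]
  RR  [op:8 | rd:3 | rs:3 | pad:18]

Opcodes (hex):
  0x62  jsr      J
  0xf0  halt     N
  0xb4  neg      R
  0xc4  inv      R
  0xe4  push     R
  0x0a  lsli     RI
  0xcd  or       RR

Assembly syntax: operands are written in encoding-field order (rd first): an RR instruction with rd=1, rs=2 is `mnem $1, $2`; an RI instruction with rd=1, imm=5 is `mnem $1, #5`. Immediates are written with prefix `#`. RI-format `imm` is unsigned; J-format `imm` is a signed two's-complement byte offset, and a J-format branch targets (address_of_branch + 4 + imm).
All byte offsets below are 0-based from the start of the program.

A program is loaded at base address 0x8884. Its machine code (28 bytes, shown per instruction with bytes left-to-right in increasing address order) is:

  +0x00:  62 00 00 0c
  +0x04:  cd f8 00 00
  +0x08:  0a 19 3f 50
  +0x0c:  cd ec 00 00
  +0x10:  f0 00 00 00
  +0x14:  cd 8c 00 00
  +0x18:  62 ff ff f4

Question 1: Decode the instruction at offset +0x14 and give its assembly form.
or $4, $3

off 0x14: read cd 8c 00 00 as big → 0xcd8c0000
  opcode bits[31:24]=0xcd: or/RR
  rd: (w>>21)&0x7=0x4 → $4
  rs: (w>>18)&0x7=0x3 → $3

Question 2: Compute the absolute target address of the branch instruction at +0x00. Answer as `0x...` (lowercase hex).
0x8894

@+00  big-endian(62 00 00 0c) = 0x6200000c
  top 8b → 0x62 → jsr [J]
  imm@[23:0]=0xc ⇒ #12
  target = base 0x8884 + off 0x00 + 4 + imm 12 = 0x8894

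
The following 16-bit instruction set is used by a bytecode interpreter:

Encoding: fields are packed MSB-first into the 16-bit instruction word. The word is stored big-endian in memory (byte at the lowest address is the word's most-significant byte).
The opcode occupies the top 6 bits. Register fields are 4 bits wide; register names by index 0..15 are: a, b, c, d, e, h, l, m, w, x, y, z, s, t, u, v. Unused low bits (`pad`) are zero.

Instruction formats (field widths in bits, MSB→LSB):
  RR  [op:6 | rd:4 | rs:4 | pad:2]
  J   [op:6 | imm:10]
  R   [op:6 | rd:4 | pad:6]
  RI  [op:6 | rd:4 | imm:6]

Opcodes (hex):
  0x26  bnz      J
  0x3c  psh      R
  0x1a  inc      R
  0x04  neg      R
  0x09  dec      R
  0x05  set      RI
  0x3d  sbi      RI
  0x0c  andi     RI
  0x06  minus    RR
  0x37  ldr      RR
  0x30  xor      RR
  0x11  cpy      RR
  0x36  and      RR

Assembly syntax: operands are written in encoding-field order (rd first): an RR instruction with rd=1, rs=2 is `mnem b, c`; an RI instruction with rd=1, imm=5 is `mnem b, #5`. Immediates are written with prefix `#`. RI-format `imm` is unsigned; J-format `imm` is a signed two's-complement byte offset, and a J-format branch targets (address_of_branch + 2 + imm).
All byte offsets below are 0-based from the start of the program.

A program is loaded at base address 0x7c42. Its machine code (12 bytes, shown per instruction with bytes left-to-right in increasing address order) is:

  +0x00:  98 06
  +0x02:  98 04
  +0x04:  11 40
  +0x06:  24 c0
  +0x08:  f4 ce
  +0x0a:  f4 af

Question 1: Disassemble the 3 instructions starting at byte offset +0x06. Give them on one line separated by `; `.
dec d; sbi d, #14; sbi c, #47

@+06  big-endian(24 c0) = 0x24c0
  op=0x24c0>>10=0x9 ⇒ dec (R)
  rd@[9:6]=0x3 ⇒ d
@+08  big-endian(f4 ce) = 0xf4ce
  op=0xf4ce>>10=0x3d ⇒ sbi (RI)
  rd@[9:6]=0x3 ⇒ d
  imm@[5:0]=0xe ⇒ #14
@+0a  big-endian(f4 af) = 0xf4af
  op=0xf4af>>10=0x3d ⇒ sbi (RI)
  rd@[9:6]=0x2 ⇒ c
  imm@[5:0]=0x2f ⇒ #47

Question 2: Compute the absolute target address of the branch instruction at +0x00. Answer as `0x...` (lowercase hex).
0x7c4a

[00] 98 06 → 0x9806
  opcode bits[15:10]=0x26: bnz/J
  imm: (w>>0)&0x3ff=0x6 → #6
  target = base 0x7c42 + off 0x00 + 2 + imm 6 = 0x7c4a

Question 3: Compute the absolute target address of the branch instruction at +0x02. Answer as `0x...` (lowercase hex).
0x7c4a

off 0x02: read 98 04 as big → 0x9804
  top 6b → 0x26 → bnz [J]
  [9:0] imm=4 = #4
  target = base 0x7c42 + off 0x02 + 2 + imm 4 = 0x7c4a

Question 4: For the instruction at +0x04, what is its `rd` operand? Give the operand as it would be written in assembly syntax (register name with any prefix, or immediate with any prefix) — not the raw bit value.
@+04  big-endian(11 40) = 0x1140
  top 6b → 0x4 → neg [R]
  rd@[9:6]=0x5 ⇒ h

h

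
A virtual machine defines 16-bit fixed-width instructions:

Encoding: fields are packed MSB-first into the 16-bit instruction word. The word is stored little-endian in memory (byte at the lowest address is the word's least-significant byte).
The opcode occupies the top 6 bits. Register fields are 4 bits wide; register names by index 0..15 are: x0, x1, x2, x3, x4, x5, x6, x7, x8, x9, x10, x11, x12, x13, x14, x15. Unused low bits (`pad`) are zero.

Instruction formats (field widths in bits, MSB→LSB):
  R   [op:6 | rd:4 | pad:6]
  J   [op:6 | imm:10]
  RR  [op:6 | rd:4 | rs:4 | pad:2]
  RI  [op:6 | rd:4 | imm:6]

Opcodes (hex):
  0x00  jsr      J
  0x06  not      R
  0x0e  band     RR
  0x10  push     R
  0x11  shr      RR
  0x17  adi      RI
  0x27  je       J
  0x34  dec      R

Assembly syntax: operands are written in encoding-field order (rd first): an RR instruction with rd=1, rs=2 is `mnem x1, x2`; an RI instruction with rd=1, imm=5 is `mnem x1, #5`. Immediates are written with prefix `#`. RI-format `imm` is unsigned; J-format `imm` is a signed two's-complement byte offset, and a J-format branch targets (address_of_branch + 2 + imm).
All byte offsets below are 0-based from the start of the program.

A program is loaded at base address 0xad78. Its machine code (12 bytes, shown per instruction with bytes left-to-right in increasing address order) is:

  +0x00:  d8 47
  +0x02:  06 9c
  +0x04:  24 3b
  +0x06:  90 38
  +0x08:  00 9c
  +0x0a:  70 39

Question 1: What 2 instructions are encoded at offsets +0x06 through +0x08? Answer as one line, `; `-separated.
band x2, x4; je #0

@+06  little-endian(90 38) = 0x3890
  op=0x3890>>10=0xe ⇒ band (RR)
  rd: (w>>6)&0xf=0x2 → x2
  rs: (w>>2)&0xf=0x4 → x4
@+08  little-endian(00 9c) = 0x9c00
  op=0x9c00>>10=0x27 ⇒ je (J)
  imm: (w>>0)&0x3ff=0x0 → #0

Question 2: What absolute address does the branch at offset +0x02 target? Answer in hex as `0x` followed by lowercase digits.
+0x02: 06 9c ⇒ word 0x9c06 (little)
  op=0x9c06>>10=0x27 ⇒ je (J)
  imm@[9:0]=0x6 ⇒ #6
  target = base 0xad78 + off 0x02 + 2 + imm 6 = 0xad82

0xad82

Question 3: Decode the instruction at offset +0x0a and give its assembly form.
[0a] 70 39 → 0x3970
  opcode bits[15:10]=0xe: band/RR
  [9:6] rd=5 = x5
  [5:2] rs=12 = x12

band x5, x12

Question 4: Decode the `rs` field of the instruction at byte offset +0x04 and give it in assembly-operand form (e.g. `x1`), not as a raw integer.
[04] 24 3b → 0x3b24
  opcode bits[15:10]=0xe: band/RR
  rd@[9:6]=0xc ⇒ x12
  rs@[5:2]=0x9 ⇒ x9

x9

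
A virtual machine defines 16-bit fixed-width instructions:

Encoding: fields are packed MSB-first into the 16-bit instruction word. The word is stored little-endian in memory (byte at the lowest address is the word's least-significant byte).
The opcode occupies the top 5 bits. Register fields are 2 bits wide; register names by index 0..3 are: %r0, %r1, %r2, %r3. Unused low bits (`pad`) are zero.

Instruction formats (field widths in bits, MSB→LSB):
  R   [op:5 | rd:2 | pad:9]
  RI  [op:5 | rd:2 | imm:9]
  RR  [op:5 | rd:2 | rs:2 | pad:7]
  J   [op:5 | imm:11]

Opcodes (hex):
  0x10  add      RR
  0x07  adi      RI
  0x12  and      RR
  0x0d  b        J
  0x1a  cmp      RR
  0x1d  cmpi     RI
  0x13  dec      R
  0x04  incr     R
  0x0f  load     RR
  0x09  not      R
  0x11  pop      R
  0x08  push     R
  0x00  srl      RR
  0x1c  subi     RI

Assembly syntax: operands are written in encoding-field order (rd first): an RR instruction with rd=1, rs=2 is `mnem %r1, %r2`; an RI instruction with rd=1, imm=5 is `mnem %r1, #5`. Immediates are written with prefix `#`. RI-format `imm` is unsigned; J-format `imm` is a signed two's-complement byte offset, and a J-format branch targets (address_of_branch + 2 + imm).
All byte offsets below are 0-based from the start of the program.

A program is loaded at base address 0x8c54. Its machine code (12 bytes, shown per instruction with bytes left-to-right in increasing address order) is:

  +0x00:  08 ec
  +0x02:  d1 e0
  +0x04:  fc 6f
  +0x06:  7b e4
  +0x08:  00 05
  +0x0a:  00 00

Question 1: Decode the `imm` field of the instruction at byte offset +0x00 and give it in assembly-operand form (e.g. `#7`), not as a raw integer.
#8

+0x00: 08 ec ⇒ word 0xec08 (little)
  top 5b → 0x1d → cmpi [RI]
  rd@[10:9]=0x2 ⇒ %r2
  imm@[8:0]=0x8 ⇒ #8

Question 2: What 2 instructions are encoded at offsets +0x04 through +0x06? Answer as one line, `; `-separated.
b #-4; subi %r2, #123

+0x04: fc 6f ⇒ word 0x6ffc (little)
  top 5b → 0xd → b [J]
  imm: (w>>0)&0x7ff=0x7fc (s11→-4) → #-4
+0x06: 7b e4 ⇒ word 0xe47b (little)
  top 5b → 0x1c → subi [RI]
  rd: (w>>9)&0x3=0x2 → %r2
  imm: (w>>0)&0x1ff=0x7b → #123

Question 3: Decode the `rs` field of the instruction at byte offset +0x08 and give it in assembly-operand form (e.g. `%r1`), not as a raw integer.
%r2

+0x08: 00 05 ⇒ word 0x0500 (little)
  top 5b → 0x0 → srl [RR]
  rd: (w>>9)&0x3=0x2 → %r2
  rs: (w>>7)&0x3=0x2 → %r2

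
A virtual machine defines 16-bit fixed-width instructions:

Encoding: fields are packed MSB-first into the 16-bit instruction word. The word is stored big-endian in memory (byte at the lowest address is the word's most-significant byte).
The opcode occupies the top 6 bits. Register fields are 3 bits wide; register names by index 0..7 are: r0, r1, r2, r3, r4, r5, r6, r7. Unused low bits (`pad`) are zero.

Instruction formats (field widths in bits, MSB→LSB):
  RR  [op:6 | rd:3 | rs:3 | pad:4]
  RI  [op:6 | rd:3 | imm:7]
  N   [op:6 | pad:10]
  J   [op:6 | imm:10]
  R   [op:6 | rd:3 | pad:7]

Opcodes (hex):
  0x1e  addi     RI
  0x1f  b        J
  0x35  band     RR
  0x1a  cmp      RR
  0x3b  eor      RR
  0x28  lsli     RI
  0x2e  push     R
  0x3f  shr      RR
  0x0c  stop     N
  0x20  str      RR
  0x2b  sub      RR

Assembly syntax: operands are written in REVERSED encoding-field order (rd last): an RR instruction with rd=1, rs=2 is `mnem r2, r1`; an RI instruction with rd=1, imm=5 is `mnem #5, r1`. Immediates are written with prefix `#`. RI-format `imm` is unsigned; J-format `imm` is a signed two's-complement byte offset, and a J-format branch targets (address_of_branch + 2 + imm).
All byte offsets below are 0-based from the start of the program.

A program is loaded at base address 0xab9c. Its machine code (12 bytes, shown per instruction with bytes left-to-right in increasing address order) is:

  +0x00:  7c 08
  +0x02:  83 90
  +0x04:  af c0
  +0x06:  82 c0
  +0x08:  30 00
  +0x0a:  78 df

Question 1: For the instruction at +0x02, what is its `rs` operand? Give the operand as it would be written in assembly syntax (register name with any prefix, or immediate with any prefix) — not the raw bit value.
r1

off 0x02: read 83 90 as big → 0x8390
  op=0x8390>>10=0x20 ⇒ str (RR)
  rd@[9:7]=0x7 ⇒ r7
  rs@[6:4]=0x1 ⇒ r1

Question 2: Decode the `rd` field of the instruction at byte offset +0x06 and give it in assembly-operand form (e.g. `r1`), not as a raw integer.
off 0x06: read 82 c0 as big → 0x82c0
  opcode bits[15:10]=0x20: str/RR
  [9:7] rd=5 = r5
  [6:4] rs=4 = r4

r5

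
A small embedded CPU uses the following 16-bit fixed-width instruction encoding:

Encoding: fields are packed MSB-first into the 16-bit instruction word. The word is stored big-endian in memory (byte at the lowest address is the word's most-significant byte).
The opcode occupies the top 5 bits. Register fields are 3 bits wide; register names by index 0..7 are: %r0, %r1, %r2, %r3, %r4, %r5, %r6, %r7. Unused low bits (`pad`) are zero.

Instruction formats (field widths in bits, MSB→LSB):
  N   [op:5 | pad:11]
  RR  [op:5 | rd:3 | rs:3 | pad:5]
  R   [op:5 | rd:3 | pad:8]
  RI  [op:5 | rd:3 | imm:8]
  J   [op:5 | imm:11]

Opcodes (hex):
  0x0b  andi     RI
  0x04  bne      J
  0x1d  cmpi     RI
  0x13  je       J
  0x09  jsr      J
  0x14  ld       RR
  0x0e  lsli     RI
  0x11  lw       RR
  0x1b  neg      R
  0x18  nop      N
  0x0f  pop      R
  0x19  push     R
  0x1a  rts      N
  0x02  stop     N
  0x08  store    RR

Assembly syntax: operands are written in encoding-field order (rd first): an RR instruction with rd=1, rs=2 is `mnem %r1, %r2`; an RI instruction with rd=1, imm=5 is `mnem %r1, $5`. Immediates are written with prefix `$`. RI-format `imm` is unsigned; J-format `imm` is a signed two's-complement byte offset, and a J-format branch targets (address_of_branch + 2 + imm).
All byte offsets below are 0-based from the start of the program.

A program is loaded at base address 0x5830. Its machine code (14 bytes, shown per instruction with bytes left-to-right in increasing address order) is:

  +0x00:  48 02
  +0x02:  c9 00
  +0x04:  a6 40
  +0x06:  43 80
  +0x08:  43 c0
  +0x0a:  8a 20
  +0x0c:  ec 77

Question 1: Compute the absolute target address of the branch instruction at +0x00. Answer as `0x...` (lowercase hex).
+0x00: 48 02 ⇒ word 0x4802 (big)
  top 5b → 0x9 → jsr [J]
  imm: (w>>0)&0x7ff=0x2 → $2
  target = base 0x5830 + off 0x00 + 2 + imm 2 = 0x5834

0x5834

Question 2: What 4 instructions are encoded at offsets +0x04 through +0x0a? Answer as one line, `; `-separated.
ld %r6, %r2; store %r3, %r4; store %r3, %r6; lw %r2, %r1

@+04  big-endian(a6 40) = 0xa640
  opcode bits[15:11]=0x14: ld/RR
  rd: (w>>8)&0x7=0x6 → %r6
  rs: (w>>5)&0x7=0x2 → %r2
@+06  big-endian(43 80) = 0x4380
  opcode bits[15:11]=0x8: store/RR
  rd: (w>>8)&0x7=0x3 → %r3
  rs: (w>>5)&0x7=0x4 → %r4
@+08  big-endian(43 c0) = 0x43c0
  opcode bits[15:11]=0x8: store/RR
  rd: (w>>8)&0x7=0x3 → %r3
  rs: (w>>5)&0x7=0x6 → %r6
@+0a  big-endian(8a 20) = 0x8a20
  opcode bits[15:11]=0x11: lw/RR
  rd: (w>>8)&0x7=0x2 → %r2
  rs: (w>>5)&0x7=0x1 → %r1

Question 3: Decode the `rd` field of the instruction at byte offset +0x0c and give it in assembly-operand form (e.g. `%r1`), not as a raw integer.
%r4

+0x0c: ec 77 ⇒ word 0xec77 (big)
  top 5b → 0x1d → cmpi [RI]
  rd: (w>>8)&0x7=0x4 → %r4
  imm: (w>>0)&0xff=0x77 → $119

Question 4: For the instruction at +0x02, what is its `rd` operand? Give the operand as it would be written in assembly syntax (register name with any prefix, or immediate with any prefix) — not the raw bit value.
%r1

+0x02: c9 00 ⇒ word 0xc900 (big)
  op=0xc900>>11=0x19 ⇒ push (R)
  [10:8] rd=1 = %r1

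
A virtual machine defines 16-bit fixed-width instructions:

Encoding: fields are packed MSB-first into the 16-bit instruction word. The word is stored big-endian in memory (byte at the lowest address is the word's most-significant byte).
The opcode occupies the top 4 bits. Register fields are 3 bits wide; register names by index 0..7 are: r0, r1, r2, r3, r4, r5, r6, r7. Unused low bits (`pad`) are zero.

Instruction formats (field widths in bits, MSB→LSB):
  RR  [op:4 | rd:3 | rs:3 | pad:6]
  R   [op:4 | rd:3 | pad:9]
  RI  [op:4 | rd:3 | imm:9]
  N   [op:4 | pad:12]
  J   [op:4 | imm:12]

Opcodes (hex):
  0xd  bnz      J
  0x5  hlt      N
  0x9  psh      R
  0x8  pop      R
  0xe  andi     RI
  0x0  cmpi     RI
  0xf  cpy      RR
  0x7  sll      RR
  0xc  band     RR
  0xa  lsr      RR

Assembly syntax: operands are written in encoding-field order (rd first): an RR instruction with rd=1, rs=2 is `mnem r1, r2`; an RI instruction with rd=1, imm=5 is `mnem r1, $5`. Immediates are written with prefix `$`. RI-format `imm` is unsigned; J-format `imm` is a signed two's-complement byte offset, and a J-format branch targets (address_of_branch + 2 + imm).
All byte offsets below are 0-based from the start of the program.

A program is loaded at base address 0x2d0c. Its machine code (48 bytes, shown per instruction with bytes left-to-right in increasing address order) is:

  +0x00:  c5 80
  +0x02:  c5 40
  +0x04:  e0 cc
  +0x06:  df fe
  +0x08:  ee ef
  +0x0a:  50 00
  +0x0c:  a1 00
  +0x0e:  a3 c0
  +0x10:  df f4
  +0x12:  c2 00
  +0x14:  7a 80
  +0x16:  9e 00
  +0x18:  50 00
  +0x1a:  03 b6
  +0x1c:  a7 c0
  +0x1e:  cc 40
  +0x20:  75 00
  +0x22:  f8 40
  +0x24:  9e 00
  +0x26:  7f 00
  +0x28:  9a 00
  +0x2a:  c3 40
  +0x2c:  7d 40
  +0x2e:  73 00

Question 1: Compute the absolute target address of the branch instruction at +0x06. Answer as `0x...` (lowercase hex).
0x2d12

@+06  big-endian(df fe) = 0xdffe
  opcode bits[15:12]=0xd: bnz/J
  imm@[11:0]=0xffe (s12→-2) ⇒ $-2
  target = base 0x2d0c + off 0x06 + 2 + imm -2 = 0x2d12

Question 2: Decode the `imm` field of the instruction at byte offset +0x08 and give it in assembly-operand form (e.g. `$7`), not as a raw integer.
$239

+0x08: ee ef ⇒ word 0xeeef (big)
  opcode bits[15:12]=0xe: andi/RI
  rd: (w>>9)&0x7=0x7 → r7
  imm: (w>>0)&0x1ff=0xef → $239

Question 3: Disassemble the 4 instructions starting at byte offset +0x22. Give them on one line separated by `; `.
cpy r4, r1; psh r7; sll r7, r4; psh r5

[22] f8 40 → 0xf840
  top 4b → 0xf → cpy [RR]
  [11:9] rd=4 = r4
  [8:6] rs=1 = r1
[24] 9e 00 → 0x9e00
  top 4b → 0x9 → psh [R]
  [11:9] rd=7 = r7
[26] 7f 00 → 0x7f00
  top 4b → 0x7 → sll [RR]
  [11:9] rd=7 = r7
  [8:6] rs=4 = r4
[28] 9a 00 → 0x9a00
  top 4b → 0x9 → psh [R]
  [11:9] rd=5 = r5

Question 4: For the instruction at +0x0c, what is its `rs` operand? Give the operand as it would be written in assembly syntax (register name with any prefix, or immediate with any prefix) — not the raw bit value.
@+0c  big-endian(a1 00) = 0xa100
  top 4b → 0xa → lsr [RR]
  [11:9] rd=0 = r0
  [8:6] rs=4 = r4

r4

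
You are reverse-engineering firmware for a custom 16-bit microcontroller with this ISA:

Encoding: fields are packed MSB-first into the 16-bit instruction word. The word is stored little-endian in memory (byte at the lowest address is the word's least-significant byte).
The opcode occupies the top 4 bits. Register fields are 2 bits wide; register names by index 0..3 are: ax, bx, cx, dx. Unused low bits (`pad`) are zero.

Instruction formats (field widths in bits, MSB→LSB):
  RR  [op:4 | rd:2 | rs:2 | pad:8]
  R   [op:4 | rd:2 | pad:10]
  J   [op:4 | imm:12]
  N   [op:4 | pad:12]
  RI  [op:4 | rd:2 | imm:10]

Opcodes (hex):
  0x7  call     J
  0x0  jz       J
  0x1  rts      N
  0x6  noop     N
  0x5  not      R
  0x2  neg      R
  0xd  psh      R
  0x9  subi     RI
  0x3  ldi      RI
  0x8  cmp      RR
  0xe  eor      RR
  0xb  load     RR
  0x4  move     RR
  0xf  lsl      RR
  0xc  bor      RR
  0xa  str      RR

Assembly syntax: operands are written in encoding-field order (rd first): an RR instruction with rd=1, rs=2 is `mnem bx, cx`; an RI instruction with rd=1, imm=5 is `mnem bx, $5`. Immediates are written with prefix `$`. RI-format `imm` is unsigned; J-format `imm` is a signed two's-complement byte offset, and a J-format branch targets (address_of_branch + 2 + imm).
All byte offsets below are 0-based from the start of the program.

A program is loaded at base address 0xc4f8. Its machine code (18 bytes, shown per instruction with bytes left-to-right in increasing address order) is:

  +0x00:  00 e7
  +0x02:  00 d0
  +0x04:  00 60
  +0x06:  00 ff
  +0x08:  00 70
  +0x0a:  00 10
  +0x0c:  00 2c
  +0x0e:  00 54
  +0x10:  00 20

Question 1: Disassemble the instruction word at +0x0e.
not bx

+0x0e: 00 54 ⇒ word 0x5400 (little)
  top 4b → 0x5 → not [R]
  [11:10] rd=1 = bx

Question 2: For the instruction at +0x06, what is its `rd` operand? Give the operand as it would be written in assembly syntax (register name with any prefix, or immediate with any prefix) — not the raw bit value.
off 0x06: read 00 ff as little → 0xff00
  top 4b → 0xf → lsl [RR]
  rd@[11:10]=0x3 ⇒ dx
  rs@[9:8]=0x3 ⇒ dx

dx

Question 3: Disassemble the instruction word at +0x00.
@+00  little-endian(00 e7) = 0xe700
  op=0xe700>>12=0xe ⇒ eor (RR)
  rd: (w>>10)&0x3=0x1 → bx
  rs: (w>>8)&0x3=0x3 → dx

eor bx, dx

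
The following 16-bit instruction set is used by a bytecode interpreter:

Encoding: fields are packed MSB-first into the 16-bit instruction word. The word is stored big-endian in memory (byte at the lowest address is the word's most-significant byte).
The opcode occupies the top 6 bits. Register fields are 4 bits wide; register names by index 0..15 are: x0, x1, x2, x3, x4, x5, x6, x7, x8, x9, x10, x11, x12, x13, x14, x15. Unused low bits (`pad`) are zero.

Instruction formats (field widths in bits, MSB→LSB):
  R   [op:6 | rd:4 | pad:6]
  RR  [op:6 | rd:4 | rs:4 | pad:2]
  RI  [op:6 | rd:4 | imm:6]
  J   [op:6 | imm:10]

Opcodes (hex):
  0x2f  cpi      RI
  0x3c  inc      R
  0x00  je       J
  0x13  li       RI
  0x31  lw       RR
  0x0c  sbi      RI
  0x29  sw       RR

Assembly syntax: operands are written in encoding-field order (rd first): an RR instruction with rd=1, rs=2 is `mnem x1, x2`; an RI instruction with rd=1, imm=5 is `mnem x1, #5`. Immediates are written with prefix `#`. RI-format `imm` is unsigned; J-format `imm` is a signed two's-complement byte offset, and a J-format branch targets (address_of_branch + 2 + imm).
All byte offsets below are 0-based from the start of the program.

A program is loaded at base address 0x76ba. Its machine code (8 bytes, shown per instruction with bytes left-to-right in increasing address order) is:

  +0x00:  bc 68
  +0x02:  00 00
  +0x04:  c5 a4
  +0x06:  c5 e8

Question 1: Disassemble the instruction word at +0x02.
je #0

@+02  big-endian(00 00) = 0x0000
  opcode bits[15:10]=0x0: je/J
  imm: (w>>0)&0x3ff=0x0 → #0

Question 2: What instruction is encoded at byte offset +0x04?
+0x04: c5 a4 ⇒ word 0xc5a4 (big)
  top 6b → 0x31 → lw [RR]
  rd@[9:6]=0x6 ⇒ x6
  rs@[5:2]=0x9 ⇒ x9

lw x6, x9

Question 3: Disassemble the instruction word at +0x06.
@+06  big-endian(c5 e8) = 0xc5e8
  opcode bits[15:10]=0x31: lw/RR
  [9:6] rd=7 = x7
  [5:2] rs=10 = x10

lw x7, x10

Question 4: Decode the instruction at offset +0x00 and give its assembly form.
@+00  big-endian(bc 68) = 0xbc68
  top 6b → 0x2f → cpi [RI]
  rd@[9:6]=0x1 ⇒ x1
  imm@[5:0]=0x28 ⇒ #40

cpi x1, #40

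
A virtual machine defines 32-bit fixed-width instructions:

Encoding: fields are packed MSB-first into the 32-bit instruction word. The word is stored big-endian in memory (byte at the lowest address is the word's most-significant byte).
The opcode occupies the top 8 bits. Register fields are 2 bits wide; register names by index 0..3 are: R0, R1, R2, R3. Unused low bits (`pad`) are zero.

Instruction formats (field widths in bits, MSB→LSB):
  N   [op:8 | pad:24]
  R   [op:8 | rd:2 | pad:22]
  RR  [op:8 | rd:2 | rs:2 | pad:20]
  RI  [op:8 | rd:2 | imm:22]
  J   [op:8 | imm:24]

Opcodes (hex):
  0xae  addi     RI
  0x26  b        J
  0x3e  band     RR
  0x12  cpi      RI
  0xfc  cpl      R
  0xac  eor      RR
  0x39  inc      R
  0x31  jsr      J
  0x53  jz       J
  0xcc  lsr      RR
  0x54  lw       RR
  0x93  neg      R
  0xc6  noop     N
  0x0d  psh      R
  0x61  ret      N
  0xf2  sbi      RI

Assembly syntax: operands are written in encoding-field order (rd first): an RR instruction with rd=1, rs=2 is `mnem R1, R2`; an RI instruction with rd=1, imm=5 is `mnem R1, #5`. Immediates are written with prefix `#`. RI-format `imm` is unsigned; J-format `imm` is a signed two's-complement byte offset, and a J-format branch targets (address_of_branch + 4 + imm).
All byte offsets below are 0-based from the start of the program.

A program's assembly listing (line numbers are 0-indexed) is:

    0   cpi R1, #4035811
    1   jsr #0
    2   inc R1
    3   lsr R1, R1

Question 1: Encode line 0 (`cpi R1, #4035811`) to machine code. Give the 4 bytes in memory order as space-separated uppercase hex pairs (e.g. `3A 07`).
12 7D 94 E3

0. cpi fields op=0x12:8|rd=1:2|imm=4035811:22 → word 127d94e3h → 12 7d 94 e3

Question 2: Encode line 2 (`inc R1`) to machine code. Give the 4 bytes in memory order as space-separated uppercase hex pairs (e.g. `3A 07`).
39 40 00 00

L2: inc op=0x39:8|rd=1:2|pad=0:22 ⇒ 0x39400000 ⇒ big 39 40 00 00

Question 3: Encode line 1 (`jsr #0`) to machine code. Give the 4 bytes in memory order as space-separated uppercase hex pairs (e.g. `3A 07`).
31 00 00 00

L1: jsr op=0x31:8|imm=0:24 ⇒ 0x31000000 ⇒ big 31 00 00 00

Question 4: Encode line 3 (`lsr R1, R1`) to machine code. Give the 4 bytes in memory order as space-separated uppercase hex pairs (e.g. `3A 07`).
line 3 (lsr): pack op=0xcc:8|rd=1:2|rs=1:2|pad=0:20 = 0xcc500000; big→ cc 50 00 00

CC 50 00 00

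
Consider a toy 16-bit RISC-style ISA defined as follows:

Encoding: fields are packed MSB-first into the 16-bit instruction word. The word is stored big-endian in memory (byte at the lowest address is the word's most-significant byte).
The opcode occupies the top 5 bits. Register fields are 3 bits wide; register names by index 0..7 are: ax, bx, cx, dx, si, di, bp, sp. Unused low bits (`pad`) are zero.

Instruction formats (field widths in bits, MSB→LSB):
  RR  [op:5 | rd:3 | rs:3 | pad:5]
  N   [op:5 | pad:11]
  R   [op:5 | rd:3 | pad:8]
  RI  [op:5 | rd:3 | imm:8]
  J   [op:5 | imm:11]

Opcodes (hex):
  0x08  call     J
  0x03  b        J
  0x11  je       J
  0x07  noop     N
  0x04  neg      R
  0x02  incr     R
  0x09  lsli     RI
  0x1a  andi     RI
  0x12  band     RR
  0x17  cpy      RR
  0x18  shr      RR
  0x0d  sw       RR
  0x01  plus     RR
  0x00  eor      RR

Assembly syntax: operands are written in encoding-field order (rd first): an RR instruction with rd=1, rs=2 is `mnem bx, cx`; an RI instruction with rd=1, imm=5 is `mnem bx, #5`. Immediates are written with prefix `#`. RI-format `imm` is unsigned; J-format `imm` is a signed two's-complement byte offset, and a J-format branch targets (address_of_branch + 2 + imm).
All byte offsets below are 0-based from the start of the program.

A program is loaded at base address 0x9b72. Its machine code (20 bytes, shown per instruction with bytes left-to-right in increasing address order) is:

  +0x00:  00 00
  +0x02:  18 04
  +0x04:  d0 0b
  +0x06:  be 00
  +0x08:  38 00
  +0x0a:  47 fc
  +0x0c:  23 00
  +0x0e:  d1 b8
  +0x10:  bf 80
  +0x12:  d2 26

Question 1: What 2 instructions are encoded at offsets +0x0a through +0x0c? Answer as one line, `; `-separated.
@+0a  big-endian(47 fc) = 0x47fc
  top 5b → 0x8 → call [J]
  [10:0] imm=2044 (s11→-4) = #-4
@+0c  big-endian(23 00) = 0x2300
  top 5b → 0x4 → neg [R]
  [10:8] rd=3 = dx

call #-4; neg dx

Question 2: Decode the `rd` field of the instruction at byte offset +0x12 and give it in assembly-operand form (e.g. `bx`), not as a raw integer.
cx

+0x12: d2 26 ⇒ word 0xd226 (big)
  opcode bits[15:11]=0x1a: andi/RI
  rd@[10:8]=0x2 ⇒ cx
  imm@[7:0]=0x26 ⇒ #38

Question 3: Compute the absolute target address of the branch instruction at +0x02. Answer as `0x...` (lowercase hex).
0x9b7a

[02] 18 04 → 0x1804
  op=0x1804>>11=0x3 ⇒ b (J)
  imm@[10:0]=0x4 ⇒ #4
  target = base 0x9b72 + off 0x02 + 2 + imm 4 = 0x9b7a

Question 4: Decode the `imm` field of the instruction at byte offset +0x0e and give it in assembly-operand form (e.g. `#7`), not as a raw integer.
#184

@+0e  big-endian(d1 b8) = 0xd1b8
  opcode bits[15:11]=0x1a: andi/RI
  rd: (w>>8)&0x7=0x1 → bx
  imm: (w>>0)&0xff=0xb8 → #184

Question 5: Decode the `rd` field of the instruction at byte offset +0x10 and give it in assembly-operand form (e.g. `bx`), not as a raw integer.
sp

@+10  big-endian(bf 80) = 0xbf80
  top 5b → 0x17 → cpy [RR]
  [10:8] rd=7 = sp
  [7:5] rs=4 = si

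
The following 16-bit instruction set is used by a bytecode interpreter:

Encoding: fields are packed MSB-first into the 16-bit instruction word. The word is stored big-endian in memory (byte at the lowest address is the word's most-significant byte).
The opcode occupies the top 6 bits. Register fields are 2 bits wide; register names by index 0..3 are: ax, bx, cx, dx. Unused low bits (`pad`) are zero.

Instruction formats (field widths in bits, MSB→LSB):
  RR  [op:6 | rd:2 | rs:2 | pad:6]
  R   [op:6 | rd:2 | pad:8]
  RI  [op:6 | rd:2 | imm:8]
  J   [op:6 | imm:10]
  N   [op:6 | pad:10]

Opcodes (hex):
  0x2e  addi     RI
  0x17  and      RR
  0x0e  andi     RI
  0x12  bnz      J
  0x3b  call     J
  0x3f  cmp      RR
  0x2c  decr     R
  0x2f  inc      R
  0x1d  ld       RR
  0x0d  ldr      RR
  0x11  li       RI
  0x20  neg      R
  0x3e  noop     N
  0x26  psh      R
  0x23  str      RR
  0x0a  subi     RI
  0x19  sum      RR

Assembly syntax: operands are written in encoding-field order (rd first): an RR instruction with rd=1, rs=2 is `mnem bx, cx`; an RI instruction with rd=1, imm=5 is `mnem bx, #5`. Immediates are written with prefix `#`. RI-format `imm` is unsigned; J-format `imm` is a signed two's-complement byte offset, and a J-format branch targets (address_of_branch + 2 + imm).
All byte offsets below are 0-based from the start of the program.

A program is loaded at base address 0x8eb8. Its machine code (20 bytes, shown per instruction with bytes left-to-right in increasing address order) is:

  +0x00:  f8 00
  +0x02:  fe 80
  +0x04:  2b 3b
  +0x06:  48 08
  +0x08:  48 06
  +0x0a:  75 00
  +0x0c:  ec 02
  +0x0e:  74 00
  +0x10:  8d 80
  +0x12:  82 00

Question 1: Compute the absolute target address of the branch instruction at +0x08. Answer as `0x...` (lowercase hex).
+0x08: 48 06 ⇒ word 0x4806 (big)
  op=0x4806>>10=0x12 ⇒ bnz (J)
  imm: (w>>0)&0x3ff=0x6 → #6
  target = base 0x8eb8 + off 0x08 + 2 + imm 6 = 0x8ec8

0x8ec8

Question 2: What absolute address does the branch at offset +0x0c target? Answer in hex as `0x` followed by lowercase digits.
0x8ec8

@+0c  big-endian(ec 02) = 0xec02
  top 6b → 0x3b → call [J]
  imm: (w>>0)&0x3ff=0x2 → #2
  target = base 0x8eb8 + off 0x0c + 2 + imm 2 = 0x8ec8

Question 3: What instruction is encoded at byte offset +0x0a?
ld bx, ax

off 0x0a: read 75 00 as big → 0x7500
  opcode bits[15:10]=0x1d: ld/RR
  rd: (w>>8)&0x3=0x1 → bx
  rs: (w>>6)&0x3=0x0 → ax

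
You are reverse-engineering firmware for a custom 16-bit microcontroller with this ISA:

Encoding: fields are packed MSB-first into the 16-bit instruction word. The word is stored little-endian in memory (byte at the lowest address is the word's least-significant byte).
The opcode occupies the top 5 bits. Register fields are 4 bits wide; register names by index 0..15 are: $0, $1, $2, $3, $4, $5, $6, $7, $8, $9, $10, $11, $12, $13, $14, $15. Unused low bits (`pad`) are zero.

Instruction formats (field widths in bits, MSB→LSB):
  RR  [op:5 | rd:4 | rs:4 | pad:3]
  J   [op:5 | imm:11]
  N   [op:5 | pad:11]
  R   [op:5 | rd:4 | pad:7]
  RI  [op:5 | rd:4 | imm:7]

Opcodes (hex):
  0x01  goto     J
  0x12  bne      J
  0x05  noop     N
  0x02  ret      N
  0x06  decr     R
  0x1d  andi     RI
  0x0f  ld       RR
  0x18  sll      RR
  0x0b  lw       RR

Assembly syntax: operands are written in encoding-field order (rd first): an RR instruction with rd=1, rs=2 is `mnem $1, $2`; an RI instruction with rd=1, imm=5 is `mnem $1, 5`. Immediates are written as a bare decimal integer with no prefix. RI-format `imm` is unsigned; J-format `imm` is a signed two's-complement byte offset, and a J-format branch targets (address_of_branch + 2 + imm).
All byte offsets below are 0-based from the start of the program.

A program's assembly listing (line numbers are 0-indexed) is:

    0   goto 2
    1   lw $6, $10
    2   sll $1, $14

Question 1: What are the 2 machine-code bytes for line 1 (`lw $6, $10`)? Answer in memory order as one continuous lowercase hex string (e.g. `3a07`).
1. lw fields op=0xb:5|rd=6:4|rs=10:4|pad=0:3 → word 5b50h → 50 5b

505b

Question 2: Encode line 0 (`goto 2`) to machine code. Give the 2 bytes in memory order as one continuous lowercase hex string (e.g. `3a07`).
0208

0. goto fields op=0x1:5|imm=2:11 → word 0802h → 02 08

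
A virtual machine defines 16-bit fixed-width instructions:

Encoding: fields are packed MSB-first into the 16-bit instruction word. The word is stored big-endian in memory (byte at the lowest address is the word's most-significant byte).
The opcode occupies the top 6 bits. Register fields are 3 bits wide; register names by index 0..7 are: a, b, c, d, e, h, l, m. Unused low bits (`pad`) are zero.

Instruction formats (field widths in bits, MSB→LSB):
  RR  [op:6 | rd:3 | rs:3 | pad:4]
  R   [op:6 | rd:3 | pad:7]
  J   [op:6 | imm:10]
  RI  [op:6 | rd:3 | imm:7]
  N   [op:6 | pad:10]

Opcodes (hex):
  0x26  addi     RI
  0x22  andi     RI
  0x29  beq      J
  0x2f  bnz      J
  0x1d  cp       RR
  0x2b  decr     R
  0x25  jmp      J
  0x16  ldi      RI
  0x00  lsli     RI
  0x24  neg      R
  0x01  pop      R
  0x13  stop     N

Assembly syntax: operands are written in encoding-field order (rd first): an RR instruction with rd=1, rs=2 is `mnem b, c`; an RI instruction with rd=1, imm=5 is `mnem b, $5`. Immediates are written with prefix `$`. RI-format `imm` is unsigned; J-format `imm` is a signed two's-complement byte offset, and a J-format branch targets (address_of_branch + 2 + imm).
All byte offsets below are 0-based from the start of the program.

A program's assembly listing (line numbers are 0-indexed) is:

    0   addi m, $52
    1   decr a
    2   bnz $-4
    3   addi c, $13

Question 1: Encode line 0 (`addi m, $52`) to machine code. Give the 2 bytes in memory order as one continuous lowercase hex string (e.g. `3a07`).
9bb4

line 0 (addi): pack op=0x26:6|rd=7:3|imm=52:7 = 0x9bb4; big→ 9b b4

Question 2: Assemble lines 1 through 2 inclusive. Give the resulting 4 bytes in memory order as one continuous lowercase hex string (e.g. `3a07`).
1. decr fields op=0x2b:6|rd=0:3|pad=0:7 → word ac00h → ac 00
2. bnz fields op=0x2f:6|imm=-4:10 → word bffch → bf fc

ac00bffc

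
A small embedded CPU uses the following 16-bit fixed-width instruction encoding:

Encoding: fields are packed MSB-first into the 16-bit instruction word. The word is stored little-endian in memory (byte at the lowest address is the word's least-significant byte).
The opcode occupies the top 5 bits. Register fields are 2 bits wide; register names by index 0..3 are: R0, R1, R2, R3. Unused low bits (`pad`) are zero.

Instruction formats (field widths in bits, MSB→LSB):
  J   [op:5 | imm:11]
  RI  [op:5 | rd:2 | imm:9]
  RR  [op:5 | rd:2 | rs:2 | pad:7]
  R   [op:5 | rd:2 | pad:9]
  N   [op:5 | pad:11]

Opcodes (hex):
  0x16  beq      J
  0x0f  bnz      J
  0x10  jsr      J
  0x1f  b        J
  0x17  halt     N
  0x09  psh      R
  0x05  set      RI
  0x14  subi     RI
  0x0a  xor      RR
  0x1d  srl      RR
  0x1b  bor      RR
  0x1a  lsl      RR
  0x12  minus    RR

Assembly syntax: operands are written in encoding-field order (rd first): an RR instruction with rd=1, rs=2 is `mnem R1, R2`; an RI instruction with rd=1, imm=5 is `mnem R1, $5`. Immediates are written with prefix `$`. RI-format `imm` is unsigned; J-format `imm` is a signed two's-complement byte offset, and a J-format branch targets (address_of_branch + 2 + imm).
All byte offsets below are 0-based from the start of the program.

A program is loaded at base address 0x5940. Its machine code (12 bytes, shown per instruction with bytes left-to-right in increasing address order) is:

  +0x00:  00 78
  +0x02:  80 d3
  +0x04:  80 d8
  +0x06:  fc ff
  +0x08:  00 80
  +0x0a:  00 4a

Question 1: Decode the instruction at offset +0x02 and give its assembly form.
lsl R1, R3

@+02  little-endian(80 d3) = 0xd380
  op=0xd380>>11=0x1a ⇒ lsl (RR)
  rd@[10:9]=0x1 ⇒ R1
  rs@[8:7]=0x3 ⇒ R3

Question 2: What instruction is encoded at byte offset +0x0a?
@+0a  little-endian(00 4a) = 0x4a00
  opcode bits[15:11]=0x9: psh/R
  [10:9] rd=1 = R1

psh R1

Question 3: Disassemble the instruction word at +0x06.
b $-4

[06] fc ff → 0xfffc
  top 5b → 0x1f → b [J]
  [10:0] imm=2044 (s11→-4) = $-4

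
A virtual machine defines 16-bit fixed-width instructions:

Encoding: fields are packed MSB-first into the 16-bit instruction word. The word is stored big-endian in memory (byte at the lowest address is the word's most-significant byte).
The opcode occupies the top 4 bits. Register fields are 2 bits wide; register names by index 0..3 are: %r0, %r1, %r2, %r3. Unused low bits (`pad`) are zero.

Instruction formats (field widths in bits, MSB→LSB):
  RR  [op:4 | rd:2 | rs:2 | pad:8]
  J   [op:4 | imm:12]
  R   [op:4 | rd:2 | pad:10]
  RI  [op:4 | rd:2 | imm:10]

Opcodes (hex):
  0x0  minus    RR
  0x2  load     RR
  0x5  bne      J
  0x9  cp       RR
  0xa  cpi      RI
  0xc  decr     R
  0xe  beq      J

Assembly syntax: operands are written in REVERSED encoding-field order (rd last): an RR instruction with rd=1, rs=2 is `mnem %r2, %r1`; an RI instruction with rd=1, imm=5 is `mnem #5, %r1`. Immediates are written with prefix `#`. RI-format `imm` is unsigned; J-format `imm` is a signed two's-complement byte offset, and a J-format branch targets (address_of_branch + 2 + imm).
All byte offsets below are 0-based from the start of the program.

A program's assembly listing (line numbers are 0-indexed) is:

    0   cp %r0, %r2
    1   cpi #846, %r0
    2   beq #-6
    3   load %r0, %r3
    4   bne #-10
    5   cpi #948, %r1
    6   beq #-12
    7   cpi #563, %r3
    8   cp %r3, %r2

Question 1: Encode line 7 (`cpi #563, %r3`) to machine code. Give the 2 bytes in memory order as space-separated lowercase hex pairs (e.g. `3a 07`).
ae 33

line 7 (cpi): pack op=0xa:4|rd=3:2|imm=563:10 = 0xae33; big→ ae 33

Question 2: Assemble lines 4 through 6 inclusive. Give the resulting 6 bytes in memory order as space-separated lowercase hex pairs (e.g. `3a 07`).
5f f6 a7 b4 ef f4

line 4 (bne): pack op=0x5:4|imm=-10:12 = 0x5ff6; big→ 5f f6
line 5 (cpi): pack op=0xa:4|rd=1:2|imm=948:10 = 0xa7b4; big→ a7 b4
line 6 (beq): pack op=0xe:4|imm=-12:12 = 0xeff4; big→ ef f4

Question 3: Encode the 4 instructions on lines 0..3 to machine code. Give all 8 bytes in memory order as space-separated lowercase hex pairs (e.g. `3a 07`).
line 0 (cp): pack op=0x9:4|rd=2:2|rs=0:2|pad=0:8 = 0x9800; big→ 98 00
line 1 (cpi): pack op=0xa:4|rd=0:2|imm=846:10 = 0xa34e; big→ a3 4e
line 2 (beq): pack op=0xe:4|imm=-6:12 = 0xeffa; big→ ef fa
line 3 (load): pack op=0x2:4|rd=3:2|rs=0:2|pad=0:8 = 0x2c00; big→ 2c 00

98 00 a3 4e ef fa 2c 00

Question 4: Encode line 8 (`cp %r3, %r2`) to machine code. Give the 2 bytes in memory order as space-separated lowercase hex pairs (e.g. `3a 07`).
9b 00

8. cp fields op=0x9:4|rd=2:2|rs=3:2|pad=0:8 → word 9b00h → 9b 00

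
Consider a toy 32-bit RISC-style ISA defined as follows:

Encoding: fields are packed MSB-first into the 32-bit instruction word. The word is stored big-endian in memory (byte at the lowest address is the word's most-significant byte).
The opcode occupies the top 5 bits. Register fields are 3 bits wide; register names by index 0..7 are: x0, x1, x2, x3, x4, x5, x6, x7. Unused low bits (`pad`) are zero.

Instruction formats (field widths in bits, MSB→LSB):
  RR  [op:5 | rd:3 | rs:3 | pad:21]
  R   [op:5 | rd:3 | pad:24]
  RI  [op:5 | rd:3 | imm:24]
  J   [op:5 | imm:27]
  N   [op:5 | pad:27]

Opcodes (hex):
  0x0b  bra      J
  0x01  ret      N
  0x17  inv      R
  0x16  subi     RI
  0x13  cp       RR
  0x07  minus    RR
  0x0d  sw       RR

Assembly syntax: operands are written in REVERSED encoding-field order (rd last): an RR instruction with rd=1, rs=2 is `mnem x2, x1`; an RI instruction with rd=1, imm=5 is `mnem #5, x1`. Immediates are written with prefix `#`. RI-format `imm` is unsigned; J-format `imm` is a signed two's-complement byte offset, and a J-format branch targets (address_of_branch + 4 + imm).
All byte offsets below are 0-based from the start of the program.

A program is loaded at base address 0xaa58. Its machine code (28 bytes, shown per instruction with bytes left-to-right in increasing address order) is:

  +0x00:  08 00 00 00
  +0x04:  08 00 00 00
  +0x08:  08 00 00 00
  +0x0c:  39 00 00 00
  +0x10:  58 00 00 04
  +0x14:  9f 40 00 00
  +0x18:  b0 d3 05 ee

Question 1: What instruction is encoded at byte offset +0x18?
subi #13829614, x0

+0x18: b0 d3 05 ee ⇒ word 0xb0d305ee (big)
  op=0xb0d305ee>>27=0x16 ⇒ subi (RI)
  rd@[26:24]=0x0 ⇒ x0
  imm@[23:0]=0xd305ee ⇒ #13829614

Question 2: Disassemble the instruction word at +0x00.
@+00  big-endian(08 00 00 00) = 0x08000000
  op=0x08000000>>27=0x1 ⇒ ret (N)

ret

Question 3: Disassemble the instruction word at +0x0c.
minus x0, x1

+0x0c: 39 00 00 00 ⇒ word 0x39000000 (big)
  top 5b → 0x7 → minus [RR]
  [26:24] rd=1 = x1
  [23:21] rs=0 = x0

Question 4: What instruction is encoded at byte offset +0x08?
+0x08: 08 00 00 00 ⇒ word 0x08000000 (big)
  op=0x08000000>>27=0x1 ⇒ ret (N)

ret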